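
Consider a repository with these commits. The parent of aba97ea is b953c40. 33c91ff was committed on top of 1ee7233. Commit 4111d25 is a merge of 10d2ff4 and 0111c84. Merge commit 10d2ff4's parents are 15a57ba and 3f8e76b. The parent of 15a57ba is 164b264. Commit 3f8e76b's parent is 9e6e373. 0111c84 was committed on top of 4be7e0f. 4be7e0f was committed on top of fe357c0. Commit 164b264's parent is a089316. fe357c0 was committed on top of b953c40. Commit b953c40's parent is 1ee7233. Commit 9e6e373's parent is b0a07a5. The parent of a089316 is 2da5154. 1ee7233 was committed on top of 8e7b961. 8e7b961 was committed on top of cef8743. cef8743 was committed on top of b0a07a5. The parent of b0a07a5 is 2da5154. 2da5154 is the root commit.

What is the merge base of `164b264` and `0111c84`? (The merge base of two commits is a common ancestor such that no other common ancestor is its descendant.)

2da5154

Ancestors of 164b264: {164b264, 2da5154, a089316}.
Ancestors of 0111c84: {0111c84, 1ee7233, 2da5154, 4be7e0f, 8e7b961, b0a07a5, b953c40, cef8743, fe357c0}.
Common ancestors: {2da5154}.
The only common ancestor is 2da5154, so it is the merge base.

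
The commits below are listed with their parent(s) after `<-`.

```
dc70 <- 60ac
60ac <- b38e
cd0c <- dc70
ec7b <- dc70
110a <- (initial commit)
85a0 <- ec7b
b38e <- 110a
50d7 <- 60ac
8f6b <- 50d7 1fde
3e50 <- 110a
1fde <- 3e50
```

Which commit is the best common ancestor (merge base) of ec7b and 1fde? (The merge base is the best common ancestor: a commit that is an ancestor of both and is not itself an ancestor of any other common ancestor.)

Ancestors of ec7b: {110a, 60ac, b38e, dc70, ec7b}.
Ancestors of 1fde: {110a, 1fde, 3e50}.
Common ancestors: {110a}.
The only common ancestor is 110a, so it is the merge base.

110a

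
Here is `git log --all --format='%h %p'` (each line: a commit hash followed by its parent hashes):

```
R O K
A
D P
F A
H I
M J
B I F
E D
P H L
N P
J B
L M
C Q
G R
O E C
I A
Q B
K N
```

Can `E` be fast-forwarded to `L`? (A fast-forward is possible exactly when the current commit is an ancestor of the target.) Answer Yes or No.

A fast-forward from E to L is possible iff E is an ancestor of L.
Ancestors of L: {A, B, F, I, J, L, M}.
E is not among them, so fast-forward is not possible.

No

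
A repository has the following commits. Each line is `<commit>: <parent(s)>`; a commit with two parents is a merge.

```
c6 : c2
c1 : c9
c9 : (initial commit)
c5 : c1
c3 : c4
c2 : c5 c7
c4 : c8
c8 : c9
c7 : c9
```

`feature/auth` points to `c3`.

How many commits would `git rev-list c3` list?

Walking parent pointers from c3: reachable set = {c3, c4, c8, c9}.
That is 4 commits.

4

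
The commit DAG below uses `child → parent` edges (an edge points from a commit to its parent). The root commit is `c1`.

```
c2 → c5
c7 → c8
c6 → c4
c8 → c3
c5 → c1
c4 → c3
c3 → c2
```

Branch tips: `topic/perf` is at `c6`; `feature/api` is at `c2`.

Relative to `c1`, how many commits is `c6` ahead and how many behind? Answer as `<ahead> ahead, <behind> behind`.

Reachable from c6: {c1, c2, c3, c4, c5, c6}.
Reachable from c1: {c1}.
Only in c6's history (ahead): {c2, c3, c4, c5, c6} — 5.
Only in c1's history (behind): {} — 0.

5 ahead, 0 behind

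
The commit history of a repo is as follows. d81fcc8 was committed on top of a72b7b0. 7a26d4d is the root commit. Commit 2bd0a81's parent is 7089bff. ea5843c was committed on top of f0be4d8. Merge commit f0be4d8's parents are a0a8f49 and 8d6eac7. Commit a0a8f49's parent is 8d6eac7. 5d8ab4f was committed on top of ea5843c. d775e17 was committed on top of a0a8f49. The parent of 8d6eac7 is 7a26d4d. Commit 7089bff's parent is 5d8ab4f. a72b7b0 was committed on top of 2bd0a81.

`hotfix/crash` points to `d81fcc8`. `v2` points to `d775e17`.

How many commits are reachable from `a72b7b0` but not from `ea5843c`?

4

Reachable from a72b7b0: {2bd0a81, 5d8ab4f, 7089bff, 7a26d4d, 8d6eac7, a0a8f49, a72b7b0, ea5843c, f0be4d8}.
Reachable from ea5843c: {7a26d4d, 8d6eac7, a0a8f49, ea5843c, f0be4d8}.
In a72b7b0's history but not ea5843c's: {2bd0a81, 5d8ab4f, 7089bff, a72b7b0} — 4 commits.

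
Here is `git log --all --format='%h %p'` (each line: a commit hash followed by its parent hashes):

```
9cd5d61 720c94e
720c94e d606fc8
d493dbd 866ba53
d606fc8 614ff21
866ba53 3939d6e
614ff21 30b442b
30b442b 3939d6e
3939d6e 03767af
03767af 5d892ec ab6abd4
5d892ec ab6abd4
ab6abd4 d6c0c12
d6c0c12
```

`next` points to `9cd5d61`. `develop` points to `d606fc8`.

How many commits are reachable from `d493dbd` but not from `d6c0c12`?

6

Reachable from d493dbd: {03767af, 3939d6e, 5d892ec, 866ba53, ab6abd4, d493dbd, d6c0c12}.
Reachable from d6c0c12: {d6c0c12}.
In d493dbd's history but not d6c0c12's: {03767af, 3939d6e, 5d892ec, 866ba53, ab6abd4, d493dbd} — 6 commits.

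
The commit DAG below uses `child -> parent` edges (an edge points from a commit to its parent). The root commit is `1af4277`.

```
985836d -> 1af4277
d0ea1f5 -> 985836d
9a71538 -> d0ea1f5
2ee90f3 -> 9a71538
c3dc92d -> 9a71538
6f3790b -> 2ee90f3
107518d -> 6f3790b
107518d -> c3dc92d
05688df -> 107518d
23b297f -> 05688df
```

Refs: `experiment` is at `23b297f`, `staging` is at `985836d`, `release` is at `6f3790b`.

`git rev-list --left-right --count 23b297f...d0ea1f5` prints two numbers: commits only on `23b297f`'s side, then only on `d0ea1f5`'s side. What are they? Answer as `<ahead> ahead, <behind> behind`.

Reachable from 23b297f: {05688df, 107518d, 1af4277, 23b297f, 2ee90f3, 6f3790b, 985836d, 9a71538, c3dc92d, d0ea1f5}.
Reachable from d0ea1f5: {1af4277, 985836d, d0ea1f5}.
Only in 23b297f's history (ahead): {05688df, 107518d, 23b297f, 2ee90f3, 6f3790b, 9a71538, c3dc92d} — 7.
Only in d0ea1f5's history (behind): {} — 0.

7 ahead, 0 behind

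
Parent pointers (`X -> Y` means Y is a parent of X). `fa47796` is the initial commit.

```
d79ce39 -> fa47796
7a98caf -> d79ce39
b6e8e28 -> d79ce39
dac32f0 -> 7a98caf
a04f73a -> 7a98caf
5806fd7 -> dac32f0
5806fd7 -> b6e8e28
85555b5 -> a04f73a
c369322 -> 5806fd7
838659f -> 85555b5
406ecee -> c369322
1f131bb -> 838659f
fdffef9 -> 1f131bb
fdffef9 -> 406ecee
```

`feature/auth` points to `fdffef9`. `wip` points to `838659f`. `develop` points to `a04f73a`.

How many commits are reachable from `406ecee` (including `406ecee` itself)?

8

Walking parent pointers from 406ecee: reachable set = {406ecee, 5806fd7, 7a98caf, b6e8e28, c369322, d79ce39, dac32f0, fa47796}.
That is 8 commits.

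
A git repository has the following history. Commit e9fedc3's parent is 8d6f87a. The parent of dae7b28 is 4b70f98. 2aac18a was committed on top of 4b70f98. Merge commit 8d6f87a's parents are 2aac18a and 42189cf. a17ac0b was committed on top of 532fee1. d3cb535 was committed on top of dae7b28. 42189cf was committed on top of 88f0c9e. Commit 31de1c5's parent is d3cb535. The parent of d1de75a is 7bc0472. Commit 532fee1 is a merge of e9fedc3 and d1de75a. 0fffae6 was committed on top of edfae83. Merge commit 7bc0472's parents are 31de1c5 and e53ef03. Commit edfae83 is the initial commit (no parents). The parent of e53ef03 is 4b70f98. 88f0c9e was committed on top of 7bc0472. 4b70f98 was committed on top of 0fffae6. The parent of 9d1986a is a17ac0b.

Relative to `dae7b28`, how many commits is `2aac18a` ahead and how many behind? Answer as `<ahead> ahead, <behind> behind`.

1 ahead, 1 behind

Reachable from 2aac18a: {0fffae6, 2aac18a, 4b70f98, edfae83}.
Reachable from dae7b28: {0fffae6, 4b70f98, dae7b28, edfae83}.
Only in 2aac18a's history (ahead): {2aac18a} — 1.
Only in dae7b28's history (behind): {dae7b28} — 1.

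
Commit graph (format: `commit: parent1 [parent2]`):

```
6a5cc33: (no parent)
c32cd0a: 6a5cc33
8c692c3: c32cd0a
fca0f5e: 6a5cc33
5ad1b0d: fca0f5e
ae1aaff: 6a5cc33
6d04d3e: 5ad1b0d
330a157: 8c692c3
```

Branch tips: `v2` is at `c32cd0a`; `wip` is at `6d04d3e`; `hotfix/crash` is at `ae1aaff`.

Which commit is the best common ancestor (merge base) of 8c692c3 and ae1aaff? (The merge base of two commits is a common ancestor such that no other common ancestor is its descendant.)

6a5cc33

Ancestors of 8c692c3: {6a5cc33, 8c692c3, c32cd0a}.
Ancestors of ae1aaff: {6a5cc33, ae1aaff}.
Common ancestors: {6a5cc33}.
The only common ancestor is 6a5cc33, so it is the merge base.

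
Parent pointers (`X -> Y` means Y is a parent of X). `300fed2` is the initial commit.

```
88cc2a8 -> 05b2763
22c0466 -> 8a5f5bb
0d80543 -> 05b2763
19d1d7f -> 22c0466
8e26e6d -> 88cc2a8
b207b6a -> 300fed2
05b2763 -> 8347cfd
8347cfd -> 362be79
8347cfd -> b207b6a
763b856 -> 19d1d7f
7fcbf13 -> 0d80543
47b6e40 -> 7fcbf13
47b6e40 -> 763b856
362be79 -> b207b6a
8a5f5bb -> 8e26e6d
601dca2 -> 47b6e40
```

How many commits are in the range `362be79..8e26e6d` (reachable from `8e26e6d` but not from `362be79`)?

4

Reachable from 8e26e6d: {05b2763, 300fed2, 362be79, 8347cfd, 88cc2a8, 8e26e6d, b207b6a}.
Reachable from 362be79: {300fed2, 362be79, b207b6a}.
In 8e26e6d's history but not 362be79's: {05b2763, 8347cfd, 88cc2a8, 8e26e6d} — 4 commits.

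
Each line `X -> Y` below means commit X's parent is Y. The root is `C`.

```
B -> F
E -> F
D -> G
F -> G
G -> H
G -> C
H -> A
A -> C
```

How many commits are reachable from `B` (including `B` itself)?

6

Walking parent pointers from B: reachable set = {A, B, C, F, G, H}.
That is 6 commits.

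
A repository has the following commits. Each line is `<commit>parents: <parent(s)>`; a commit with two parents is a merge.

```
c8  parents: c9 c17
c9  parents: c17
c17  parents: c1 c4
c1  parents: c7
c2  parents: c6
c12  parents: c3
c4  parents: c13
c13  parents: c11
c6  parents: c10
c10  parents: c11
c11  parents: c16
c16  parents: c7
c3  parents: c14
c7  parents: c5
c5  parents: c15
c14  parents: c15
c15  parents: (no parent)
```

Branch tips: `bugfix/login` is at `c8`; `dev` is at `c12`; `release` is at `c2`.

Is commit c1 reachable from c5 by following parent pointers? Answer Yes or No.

No

Ancestors of c5: {c15, c5}.
c1 is not in that set, so it is not an ancestor of c5.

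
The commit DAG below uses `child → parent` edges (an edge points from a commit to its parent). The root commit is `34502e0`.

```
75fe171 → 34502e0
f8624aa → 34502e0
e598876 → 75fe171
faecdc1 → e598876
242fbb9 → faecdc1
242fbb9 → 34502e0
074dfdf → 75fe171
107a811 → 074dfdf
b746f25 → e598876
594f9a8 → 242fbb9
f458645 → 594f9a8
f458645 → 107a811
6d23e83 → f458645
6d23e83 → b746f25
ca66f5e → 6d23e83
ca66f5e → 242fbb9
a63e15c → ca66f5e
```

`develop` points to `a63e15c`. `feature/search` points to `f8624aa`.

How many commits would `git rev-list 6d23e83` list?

11

Walking parent pointers from 6d23e83: reachable set = {074dfdf, 107a811, 242fbb9, 34502e0, 594f9a8, 6d23e83, 75fe171, b746f25, e598876, f458645, faecdc1}.
That is 11 commits.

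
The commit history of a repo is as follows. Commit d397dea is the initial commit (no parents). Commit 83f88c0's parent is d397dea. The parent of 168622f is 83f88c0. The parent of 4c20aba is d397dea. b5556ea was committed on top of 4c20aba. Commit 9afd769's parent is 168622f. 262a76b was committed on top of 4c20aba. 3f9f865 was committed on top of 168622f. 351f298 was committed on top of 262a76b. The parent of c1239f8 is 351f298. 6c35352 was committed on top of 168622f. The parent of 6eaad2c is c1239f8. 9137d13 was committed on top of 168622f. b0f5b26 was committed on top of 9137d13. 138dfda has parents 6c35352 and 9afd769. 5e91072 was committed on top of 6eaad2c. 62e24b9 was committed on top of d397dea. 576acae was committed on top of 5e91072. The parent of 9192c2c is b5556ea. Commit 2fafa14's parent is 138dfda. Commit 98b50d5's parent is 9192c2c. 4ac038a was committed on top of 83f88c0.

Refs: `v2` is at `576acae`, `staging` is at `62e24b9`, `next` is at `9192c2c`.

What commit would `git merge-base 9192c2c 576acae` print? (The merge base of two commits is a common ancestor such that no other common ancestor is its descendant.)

Ancestors of 9192c2c: {4c20aba, 9192c2c, b5556ea, d397dea}.
Ancestors of 576acae: {262a76b, 351f298, 4c20aba, 576acae, 5e91072, 6eaad2c, c1239f8, d397dea}.
Common ancestors: {4c20aba, d397dea}.
Among these, 4c20aba is not an ancestor of any other common ancestor — it is the merge base.

4c20aba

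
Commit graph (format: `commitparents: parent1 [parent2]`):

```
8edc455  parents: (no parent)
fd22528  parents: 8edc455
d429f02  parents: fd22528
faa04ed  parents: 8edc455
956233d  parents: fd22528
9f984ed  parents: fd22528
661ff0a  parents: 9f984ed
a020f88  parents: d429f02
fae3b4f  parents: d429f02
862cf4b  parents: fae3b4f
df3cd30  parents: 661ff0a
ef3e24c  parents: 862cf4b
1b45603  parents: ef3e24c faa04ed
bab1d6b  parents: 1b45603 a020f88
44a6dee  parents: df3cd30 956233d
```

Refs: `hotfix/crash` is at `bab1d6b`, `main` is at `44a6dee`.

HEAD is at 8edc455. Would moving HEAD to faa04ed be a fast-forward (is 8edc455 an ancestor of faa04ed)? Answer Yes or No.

Yes

A fast-forward from 8edc455 to faa04ed is possible iff 8edc455 is an ancestor of faa04ed.
Ancestors of faa04ed: {8edc455, faa04ed}.
8edc455 is among them, so fast-forward is possible.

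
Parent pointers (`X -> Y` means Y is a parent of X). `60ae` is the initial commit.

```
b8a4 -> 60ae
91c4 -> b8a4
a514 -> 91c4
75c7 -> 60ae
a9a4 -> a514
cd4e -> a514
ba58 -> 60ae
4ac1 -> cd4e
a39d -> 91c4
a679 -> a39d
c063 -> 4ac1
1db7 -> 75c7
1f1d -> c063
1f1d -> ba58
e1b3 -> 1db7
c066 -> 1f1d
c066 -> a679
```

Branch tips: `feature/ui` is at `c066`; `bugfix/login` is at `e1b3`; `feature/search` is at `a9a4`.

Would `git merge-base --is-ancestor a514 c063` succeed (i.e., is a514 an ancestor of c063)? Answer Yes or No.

Yes

Ancestors of c063 (commits reachable by following parents): {4ac1, 60ae, 91c4, a514, b8a4, c063, cd4e}.
a514 is in that set, so it is an ancestor of c063.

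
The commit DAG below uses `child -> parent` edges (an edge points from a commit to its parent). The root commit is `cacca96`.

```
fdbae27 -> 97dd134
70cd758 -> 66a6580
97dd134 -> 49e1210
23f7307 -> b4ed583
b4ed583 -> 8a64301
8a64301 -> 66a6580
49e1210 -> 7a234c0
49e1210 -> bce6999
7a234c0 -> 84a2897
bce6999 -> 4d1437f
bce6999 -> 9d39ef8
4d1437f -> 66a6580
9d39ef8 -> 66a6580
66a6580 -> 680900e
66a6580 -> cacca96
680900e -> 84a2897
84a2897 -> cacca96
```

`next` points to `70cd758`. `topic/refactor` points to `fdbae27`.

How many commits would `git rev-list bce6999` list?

Walking parent pointers from bce6999: reachable set = {4d1437f, 66a6580, 680900e, 84a2897, 9d39ef8, bce6999, cacca96}.
That is 7 commits.

7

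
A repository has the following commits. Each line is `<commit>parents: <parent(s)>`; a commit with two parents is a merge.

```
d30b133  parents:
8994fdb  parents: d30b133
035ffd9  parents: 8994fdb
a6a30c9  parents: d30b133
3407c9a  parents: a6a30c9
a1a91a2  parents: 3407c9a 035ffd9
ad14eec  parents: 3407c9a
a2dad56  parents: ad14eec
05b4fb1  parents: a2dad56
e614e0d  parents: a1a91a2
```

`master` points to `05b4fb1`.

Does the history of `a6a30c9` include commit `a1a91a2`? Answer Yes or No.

Ancestors of a6a30c9: {a6a30c9, d30b133}.
a1a91a2 is not in that set, so it is not an ancestor of a6a30c9.

No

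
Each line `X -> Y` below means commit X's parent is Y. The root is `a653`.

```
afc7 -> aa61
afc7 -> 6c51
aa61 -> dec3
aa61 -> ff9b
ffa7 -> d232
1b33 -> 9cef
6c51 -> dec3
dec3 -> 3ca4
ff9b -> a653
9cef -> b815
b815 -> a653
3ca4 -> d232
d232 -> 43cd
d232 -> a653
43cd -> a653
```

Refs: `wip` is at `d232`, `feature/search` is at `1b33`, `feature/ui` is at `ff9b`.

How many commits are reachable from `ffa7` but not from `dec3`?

1

Reachable from ffa7: {43cd, a653, d232, ffa7}.
Reachable from dec3: {3ca4, 43cd, a653, d232, dec3}.
In ffa7's history but not dec3's: {ffa7} — 1 commit.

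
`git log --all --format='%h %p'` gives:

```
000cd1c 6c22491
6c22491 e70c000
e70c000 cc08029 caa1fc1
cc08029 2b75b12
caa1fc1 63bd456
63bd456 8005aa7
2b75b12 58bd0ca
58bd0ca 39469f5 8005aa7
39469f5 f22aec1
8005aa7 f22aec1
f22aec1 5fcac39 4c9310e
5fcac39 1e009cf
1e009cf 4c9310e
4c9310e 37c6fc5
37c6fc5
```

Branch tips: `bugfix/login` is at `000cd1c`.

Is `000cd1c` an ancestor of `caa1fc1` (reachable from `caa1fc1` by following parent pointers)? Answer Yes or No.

No

Ancestors of caa1fc1: {1e009cf, 37c6fc5, 4c9310e, 5fcac39, 63bd456, 8005aa7, caa1fc1, f22aec1}.
000cd1c is not in that set, so it is not an ancestor of caa1fc1.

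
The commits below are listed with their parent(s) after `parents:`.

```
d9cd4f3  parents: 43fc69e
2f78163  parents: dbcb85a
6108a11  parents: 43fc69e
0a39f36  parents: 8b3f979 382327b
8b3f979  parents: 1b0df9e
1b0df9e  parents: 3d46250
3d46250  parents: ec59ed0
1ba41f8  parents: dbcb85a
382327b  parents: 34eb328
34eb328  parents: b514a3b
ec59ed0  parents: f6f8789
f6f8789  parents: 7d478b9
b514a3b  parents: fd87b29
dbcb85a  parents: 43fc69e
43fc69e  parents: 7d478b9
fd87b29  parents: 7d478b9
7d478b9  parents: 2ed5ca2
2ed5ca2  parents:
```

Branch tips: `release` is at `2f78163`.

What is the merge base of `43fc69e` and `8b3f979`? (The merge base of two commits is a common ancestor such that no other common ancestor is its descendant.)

7d478b9

Ancestors of 43fc69e: {2ed5ca2, 43fc69e, 7d478b9}.
Ancestors of 8b3f979: {1b0df9e, 2ed5ca2, 3d46250, 7d478b9, 8b3f979, ec59ed0, f6f8789}.
Common ancestors: {2ed5ca2, 7d478b9}.
Among these, 7d478b9 is not an ancestor of any other common ancestor — it is the merge base.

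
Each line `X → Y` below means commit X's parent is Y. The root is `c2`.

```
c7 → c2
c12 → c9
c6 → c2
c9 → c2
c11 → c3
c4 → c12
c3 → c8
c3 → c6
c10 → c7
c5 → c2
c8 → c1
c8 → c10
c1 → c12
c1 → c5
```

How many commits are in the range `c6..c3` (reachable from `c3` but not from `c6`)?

8

Reachable from c3: {c1, c10, c12, c2, c3, c5, c6, c7, c8, c9}.
Reachable from c6: {c2, c6}.
In c3's history but not c6's: {c1, c10, c12, c3, c5, c7, c8, c9} — 8 commits.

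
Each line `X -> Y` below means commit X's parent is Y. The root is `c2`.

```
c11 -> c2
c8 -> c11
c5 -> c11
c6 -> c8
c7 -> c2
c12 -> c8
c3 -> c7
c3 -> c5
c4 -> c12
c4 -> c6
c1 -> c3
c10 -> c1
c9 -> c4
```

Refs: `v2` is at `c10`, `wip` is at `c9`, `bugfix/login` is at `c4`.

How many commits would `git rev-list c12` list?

4

Walking parent pointers from c12: reachable set = {c11, c12, c2, c8}.
That is 4 commits.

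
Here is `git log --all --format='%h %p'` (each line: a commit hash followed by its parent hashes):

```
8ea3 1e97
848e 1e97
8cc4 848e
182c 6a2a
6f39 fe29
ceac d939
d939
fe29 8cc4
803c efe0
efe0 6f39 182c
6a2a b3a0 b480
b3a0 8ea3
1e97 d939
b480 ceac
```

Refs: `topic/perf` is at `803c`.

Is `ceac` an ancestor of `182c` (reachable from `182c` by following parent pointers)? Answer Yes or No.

Ancestors of 182c (commits reachable by following parents): {182c, 1e97, 6a2a, 8ea3, b3a0, b480, ceac, d939}.
ceac is in that set, so it is an ancestor of 182c.

Yes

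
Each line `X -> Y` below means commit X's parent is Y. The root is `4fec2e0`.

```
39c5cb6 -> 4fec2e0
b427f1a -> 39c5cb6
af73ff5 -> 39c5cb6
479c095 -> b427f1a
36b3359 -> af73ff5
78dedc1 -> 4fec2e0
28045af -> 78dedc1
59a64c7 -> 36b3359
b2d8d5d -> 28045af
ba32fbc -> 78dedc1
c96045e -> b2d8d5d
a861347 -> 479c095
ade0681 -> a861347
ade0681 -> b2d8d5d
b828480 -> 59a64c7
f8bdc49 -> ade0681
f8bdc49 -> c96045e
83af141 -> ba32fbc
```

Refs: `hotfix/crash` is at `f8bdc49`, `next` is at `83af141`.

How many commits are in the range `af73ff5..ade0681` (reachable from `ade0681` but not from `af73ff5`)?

Reachable from ade0681: {28045af, 39c5cb6, 479c095, 4fec2e0, 78dedc1, a861347, ade0681, b2d8d5d, b427f1a}.
Reachable from af73ff5: {39c5cb6, 4fec2e0, af73ff5}.
In ade0681's history but not af73ff5's: {28045af, 479c095, 78dedc1, a861347, ade0681, b2d8d5d, b427f1a} — 7 commits.

7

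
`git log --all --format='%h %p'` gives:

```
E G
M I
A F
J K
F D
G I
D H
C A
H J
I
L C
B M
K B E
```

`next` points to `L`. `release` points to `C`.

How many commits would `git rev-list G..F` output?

8

Reachable from F: {B, D, E, F, G, H, I, J, K, M}.
Reachable from G: {G, I}.
In F's history but not G's: {B, D, E, F, H, J, K, M} — 8 commits.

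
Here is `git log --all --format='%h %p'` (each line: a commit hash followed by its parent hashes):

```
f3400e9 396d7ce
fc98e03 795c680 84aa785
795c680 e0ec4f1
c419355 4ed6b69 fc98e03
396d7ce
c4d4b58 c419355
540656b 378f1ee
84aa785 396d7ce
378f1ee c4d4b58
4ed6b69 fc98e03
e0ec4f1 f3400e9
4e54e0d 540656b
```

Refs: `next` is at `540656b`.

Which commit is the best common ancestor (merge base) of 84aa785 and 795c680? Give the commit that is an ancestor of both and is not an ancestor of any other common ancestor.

Ancestors of 84aa785: {396d7ce, 84aa785}.
Ancestors of 795c680: {396d7ce, 795c680, e0ec4f1, f3400e9}.
Common ancestors: {396d7ce}.
The only common ancestor is 396d7ce, so it is the merge base.

396d7ce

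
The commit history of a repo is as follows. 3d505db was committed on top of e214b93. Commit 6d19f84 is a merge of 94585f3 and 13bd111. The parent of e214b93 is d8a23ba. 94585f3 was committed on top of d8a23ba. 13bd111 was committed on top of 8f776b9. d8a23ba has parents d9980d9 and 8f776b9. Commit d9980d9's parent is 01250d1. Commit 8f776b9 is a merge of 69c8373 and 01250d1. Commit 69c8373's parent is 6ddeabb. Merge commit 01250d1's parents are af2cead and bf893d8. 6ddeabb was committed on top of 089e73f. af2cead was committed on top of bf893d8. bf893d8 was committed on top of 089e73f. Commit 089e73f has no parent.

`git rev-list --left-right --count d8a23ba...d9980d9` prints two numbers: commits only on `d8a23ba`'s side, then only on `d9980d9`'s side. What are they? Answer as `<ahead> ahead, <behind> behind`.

Reachable from d8a23ba: {01250d1, 089e73f, 69c8373, 6ddeabb, 8f776b9, af2cead, bf893d8, d8a23ba, d9980d9}.
Reachable from d9980d9: {01250d1, 089e73f, af2cead, bf893d8, d9980d9}.
Only in d8a23ba's history (ahead): {69c8373, 6ddeabb, 8f776b9, d8a23ba} — 4.
Only in d9980d9's history (behind): {} — 0.

4 ahead, 0 behind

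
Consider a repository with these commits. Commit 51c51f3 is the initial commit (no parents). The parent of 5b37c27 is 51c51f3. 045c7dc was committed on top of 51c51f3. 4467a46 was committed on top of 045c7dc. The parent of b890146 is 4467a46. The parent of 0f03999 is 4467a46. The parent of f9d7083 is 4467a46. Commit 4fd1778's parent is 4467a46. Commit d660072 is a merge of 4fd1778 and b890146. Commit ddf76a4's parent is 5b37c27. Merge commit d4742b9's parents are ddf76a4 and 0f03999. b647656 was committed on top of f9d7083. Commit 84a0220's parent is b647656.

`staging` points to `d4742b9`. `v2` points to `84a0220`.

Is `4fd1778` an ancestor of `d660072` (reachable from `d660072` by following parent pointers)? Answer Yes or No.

Ancestors of d660072 (commits reachable by following parents): {045c7dc, 4467a46, 4fd1778, 51c51f3, b890146, d660072}.
4fd1778 is in that set, so it is an ancestor of d660072.

Yes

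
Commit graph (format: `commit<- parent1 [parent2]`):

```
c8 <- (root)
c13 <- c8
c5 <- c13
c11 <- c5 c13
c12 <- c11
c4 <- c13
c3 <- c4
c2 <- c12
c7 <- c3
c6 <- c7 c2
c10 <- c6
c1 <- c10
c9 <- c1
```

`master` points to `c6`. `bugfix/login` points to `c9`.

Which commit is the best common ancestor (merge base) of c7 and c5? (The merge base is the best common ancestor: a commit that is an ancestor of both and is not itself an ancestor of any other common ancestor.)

c13

Ancestors of c7: {c13, c3, c4, c7, c8}.
Ancestors of c5: {c13, c5, c8}.
Common ancestors: {c13, c8}.
Among these, c13 is not an ancestor of any other common ancestor — it is the merge base.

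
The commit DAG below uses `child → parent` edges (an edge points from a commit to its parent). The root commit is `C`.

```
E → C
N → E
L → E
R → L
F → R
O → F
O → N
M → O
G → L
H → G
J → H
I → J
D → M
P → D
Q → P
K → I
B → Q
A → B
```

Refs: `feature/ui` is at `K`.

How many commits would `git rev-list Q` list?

11

Walking parent pointers from Q: reachable set = {C, D, E, F, L, M, N, O, P, Q, R}.
That is 11 commits.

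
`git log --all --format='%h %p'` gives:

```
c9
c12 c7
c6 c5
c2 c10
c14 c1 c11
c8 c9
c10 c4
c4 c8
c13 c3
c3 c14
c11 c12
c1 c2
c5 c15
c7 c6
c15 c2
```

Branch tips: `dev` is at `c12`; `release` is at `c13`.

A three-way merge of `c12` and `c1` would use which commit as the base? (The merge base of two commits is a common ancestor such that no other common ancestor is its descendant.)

c2

Ancestors of c12: {c10, c12, c15, c2, c4, c5, c6, c7, c8, c9}.
Ancestors of c1: {c1, c10, c2, c4, c8, c9}.
Common ancestors: {c10, c2, c4, c8, c9}.
Among these, c2 is not an ancestor of any other common ancestor — it is the merge base.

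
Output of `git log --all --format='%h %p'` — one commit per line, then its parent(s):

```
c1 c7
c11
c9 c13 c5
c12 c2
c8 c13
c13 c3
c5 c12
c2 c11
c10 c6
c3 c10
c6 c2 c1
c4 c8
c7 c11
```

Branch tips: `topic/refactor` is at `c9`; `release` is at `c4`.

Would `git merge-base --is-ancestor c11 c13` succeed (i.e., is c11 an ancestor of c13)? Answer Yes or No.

Yes

Ancestors of c13 (commits reachable by following parents): {c1, c10, c11, c13, c2, c3, c6, c7}.
c11 is in that set, so it is an ancestor of c13.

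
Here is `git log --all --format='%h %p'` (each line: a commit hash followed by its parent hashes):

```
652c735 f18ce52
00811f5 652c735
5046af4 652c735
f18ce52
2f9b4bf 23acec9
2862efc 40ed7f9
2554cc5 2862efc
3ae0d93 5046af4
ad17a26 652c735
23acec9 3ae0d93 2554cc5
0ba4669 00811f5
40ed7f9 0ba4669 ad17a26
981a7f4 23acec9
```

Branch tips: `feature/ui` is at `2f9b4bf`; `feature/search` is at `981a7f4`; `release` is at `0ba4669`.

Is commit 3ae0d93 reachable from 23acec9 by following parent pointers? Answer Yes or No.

Yes

Ancestors of 23acec9 (commits reachable by following parents): {00811f5, 0ba4669, 23acec9, 2554cc5, 2862efc, 3ae0d93, 40ed7f9, 5046af4, 652c735, ad17a26, f18ce52}.
3ae0d93 is in that set, so it is an ancestor of 23acec9.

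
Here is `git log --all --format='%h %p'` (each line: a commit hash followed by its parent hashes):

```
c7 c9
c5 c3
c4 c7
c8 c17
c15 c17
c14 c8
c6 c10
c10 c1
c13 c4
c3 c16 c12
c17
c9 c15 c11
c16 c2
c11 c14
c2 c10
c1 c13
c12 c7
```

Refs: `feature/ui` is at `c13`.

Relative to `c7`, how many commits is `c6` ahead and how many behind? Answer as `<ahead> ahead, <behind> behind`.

Reachable from c6: {c1, c10, c11, c13, c14, c15, c17, c4, c6, c7, c8, c9}.
Reachable from c7: {c11, c14, c15, c17, c7, c8, c9}.
Only in c6's history (ahead): {c1, c10, c13, c4, c6} — 5.
Only in c7's history (behind): {} — 0.

5 ahead, 0 behind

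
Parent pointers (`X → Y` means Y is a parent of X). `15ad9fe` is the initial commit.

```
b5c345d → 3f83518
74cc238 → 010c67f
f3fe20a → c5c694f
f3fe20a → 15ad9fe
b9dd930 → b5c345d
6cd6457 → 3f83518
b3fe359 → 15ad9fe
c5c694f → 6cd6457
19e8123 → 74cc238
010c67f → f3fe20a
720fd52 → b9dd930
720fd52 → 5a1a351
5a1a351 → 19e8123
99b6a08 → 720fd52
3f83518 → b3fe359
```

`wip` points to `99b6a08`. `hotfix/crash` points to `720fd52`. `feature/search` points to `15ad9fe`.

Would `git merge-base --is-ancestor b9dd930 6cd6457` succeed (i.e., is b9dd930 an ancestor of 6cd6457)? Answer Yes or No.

Ancestors of 6cd6457: {15ad9fe, 3f83518, 6cd6457, b3fe359}.
b9dd930 is not in that set, so it is not an ancestor of 6cd6457.

No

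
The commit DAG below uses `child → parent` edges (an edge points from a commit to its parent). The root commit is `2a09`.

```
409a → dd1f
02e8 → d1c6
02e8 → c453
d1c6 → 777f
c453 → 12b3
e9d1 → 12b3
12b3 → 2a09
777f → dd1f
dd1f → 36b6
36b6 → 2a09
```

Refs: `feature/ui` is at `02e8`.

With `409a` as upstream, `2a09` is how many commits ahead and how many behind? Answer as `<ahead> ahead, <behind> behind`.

0 ahead, 3 behind

Reachable from 2a09: {2a09}.
Reachable from 409a: {2a09, 36b6, 409a, dd1f}.
Only in 2a09's history (ahead): {} — 0.
Only in 409a's history (behind): {36b6, 409a, dd1f} — 3.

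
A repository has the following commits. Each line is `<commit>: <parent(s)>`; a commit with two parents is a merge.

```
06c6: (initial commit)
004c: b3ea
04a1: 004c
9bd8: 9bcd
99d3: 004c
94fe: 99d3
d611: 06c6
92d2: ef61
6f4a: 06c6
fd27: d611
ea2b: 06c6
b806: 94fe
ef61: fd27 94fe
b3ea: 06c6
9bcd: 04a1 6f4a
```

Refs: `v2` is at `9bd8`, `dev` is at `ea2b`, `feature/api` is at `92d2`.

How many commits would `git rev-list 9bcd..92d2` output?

6

Reachable from 92d2: {004c, 06c6, 92d2, 94fe, 99d3, b3ea, d611, ef61, fd27}.
Reachable from 9bcd: {004c, 04a1, 06c6, 6f4a, 9bcd, b3ea}.
In 92d2's history but not 9bcd's: {92d2, 94fe, 99d3, d611, ef61, fd27} — 6 commits.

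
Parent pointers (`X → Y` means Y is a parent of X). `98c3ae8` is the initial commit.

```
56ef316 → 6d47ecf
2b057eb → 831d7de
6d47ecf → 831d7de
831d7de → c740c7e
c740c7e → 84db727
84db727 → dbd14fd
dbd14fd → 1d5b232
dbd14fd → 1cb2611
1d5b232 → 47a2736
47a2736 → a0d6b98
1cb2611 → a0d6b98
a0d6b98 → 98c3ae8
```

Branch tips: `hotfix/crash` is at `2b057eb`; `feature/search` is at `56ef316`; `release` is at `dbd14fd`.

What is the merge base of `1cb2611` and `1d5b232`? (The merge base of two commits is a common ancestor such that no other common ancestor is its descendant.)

a0d6b98

Ancestors of 1cb2611: {1cb2611, 98c3ae8, a0d6b98}.
Ancestors of 1d5b232: {1d5b232, 47a2736, 98c3ae8, a0d6b98}.
Common ancestors: {98c3ae8, a0d6b98}.
Among these, a0d6b98 is not an ancestor of any other common ancestor — it is the merge base.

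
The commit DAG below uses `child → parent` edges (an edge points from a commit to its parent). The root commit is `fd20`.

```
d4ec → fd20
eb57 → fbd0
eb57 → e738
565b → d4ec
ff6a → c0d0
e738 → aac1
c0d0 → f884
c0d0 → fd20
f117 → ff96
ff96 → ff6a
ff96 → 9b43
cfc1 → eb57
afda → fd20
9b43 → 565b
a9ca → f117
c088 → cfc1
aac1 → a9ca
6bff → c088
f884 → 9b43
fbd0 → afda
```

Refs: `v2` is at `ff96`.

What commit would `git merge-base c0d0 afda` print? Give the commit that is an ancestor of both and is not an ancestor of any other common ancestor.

fd20

Ancestors of c0d0: {565b, 9b43, c0d0, d4ec, f884, fd20}.
Ancestors of afda: {afda, fd20}.
Common ancestors: {fd20}.
The only common ancestor is fd20, so it is the merge base.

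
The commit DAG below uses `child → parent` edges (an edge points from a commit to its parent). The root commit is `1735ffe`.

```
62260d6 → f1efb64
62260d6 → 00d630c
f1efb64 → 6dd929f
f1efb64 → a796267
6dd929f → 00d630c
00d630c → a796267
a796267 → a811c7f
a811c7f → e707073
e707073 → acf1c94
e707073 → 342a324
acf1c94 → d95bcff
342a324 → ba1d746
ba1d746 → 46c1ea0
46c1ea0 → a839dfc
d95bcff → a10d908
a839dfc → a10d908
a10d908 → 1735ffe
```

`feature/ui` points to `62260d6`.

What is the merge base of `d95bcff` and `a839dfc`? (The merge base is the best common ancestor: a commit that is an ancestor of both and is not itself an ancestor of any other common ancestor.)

Ancestors of d95bcff: {1735ffe, a10d908, d95bcff}.
Ancestors of a839dfc: {1735ffe, a10d908, a839dfc}.
Common ancestors: {1735ffe, a10d908}.
Among these, a10d908 is not an ancestor of any other common ancestor — it is the merge base.

a10d908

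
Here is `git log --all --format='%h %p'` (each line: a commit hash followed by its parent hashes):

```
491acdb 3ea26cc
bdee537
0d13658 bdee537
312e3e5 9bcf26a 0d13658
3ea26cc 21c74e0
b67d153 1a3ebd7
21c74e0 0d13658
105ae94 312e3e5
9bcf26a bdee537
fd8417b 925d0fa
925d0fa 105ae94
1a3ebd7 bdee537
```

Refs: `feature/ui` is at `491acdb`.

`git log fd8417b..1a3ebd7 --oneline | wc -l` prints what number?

1

Reachable from 1a3ebd7: {1a3ebd7, bdee537}.
Reachable from fd8417b: {0d13658, 105ae94, 312e3e5, 925d0fa, 9bcf26a, bdee537, fd8417b}.
In 1a3ebd7's history but not fd8417b's: {1a3ebd7} — 1 commit.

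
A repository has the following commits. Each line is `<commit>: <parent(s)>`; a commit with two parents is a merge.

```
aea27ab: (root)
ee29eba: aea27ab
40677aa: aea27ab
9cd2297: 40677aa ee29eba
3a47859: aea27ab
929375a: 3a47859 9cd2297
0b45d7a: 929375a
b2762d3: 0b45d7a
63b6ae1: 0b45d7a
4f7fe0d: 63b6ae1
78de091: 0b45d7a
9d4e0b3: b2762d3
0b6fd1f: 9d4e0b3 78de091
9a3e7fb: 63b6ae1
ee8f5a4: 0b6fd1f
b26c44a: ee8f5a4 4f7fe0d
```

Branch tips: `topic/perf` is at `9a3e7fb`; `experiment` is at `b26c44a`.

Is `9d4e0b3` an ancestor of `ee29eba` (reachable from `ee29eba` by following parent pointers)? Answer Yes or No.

Ancestors of ee29eba: {aea27ab, ee29eba}.
9d4e0b3 is not in that set, so it is not an ancestor of ee29eba.

No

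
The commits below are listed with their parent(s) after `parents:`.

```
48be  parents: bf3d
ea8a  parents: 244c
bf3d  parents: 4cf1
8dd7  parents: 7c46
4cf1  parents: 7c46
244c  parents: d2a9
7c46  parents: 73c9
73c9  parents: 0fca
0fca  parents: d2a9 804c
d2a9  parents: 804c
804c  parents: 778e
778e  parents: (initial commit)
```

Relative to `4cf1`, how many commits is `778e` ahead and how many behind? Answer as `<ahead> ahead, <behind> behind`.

Reachable from 778e: {778e}.
Reachable from 4cf1: {0fca, 4cf1, 73c9, 778e, 7c46, 804c, d2a9}.
Only in 778e's history (ahead): {} — 0.
Only in 4cf1's history (behind): {0fca, 4cf1, 73c9, 7c46, 804c, d2a9} — 6.

0 ahead, 6 behind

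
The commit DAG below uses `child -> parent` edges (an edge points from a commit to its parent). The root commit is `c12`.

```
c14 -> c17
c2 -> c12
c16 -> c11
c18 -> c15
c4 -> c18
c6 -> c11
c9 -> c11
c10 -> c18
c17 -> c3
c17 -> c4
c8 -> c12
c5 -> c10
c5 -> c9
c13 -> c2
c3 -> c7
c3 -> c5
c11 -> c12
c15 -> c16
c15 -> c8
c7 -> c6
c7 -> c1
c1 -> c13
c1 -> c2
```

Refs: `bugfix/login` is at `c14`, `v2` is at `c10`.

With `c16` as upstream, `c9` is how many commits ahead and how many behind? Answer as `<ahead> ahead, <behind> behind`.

1 ahead, 1 behind

Reachable from c9: {c11, c12, c9}.
Reachable from c16: {c11, c12, c16}.
Only in c9's history (ahead): {c9} — 1.
Only in c16's history (behind): {c16} — 1.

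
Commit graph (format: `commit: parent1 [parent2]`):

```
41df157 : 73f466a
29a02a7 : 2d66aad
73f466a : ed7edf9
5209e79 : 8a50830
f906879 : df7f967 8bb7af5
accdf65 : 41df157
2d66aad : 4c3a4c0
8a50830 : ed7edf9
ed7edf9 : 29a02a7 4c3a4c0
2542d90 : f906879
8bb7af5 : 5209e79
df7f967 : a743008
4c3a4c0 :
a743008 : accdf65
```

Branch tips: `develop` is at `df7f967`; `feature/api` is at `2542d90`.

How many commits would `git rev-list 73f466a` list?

Walking parent pointers from 73f466a: reachable set = {29a02a7, 2d66aad, 4c3a4c0, 73f466a, ed7edf9}.
That is 5 commits.

5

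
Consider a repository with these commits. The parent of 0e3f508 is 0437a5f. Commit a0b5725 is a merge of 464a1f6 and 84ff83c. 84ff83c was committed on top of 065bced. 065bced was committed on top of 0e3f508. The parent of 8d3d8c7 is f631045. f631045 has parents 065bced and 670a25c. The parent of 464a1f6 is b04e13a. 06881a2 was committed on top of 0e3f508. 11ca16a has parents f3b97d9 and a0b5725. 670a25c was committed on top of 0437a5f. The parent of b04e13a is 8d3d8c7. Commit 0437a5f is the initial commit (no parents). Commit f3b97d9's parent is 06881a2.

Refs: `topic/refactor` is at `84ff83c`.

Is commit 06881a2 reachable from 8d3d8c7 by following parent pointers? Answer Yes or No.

No

Ancestors of 8d3d8c7: {0437a5f, 065bced, 0e3f508, 670a25c, 8d3d8c7, f631045}.
06881a2 is not in that set, so it is not an ancestor of 8d3d8c7.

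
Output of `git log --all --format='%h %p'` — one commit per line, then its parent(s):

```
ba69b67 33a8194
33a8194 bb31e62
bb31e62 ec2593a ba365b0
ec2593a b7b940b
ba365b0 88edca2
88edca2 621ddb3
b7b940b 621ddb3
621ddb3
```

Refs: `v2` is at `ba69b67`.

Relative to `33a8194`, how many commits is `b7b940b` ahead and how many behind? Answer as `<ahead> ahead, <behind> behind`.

0 ahead, 5 behind

Reachable from b7b940b: {621ddb3, b7b940b}.
Reachable from 33a8194: {33a8194, 621ddb3, 88edca2, b7b940b, ba365b0, bb31e62, ec2593a}.
Only in b7b940b's history (ahead): {} — 0.
Only in 33a8194's history (behind): {33a8194, 88edca2, ba365b0, bb31e62, ec2593a} — 5.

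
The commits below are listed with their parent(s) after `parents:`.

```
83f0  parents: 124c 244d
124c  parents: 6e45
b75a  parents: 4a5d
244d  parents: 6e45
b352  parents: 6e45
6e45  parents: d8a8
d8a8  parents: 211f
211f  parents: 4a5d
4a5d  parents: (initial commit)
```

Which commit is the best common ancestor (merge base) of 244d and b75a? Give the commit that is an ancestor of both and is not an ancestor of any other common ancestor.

4a5d

Ancestors of 244d: {211f, 244d, 4a5d, 6e45, d8a8}.
Ancestors of b75a: {4a5d, b75a}.
Common ancestors: {4a5d}.
The only common ancestor is 4a5d, so it is the merge base.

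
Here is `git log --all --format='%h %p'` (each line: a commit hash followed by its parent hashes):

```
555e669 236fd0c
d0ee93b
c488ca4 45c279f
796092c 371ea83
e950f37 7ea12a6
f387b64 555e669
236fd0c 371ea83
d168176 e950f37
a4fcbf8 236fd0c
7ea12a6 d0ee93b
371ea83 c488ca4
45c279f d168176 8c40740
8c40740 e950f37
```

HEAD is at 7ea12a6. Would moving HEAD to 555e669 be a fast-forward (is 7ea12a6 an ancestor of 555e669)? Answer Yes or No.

A fast-forward from 7ea12a6 to 555e669 is possible iff 7ea12a6 is an ancestor of 555e669.
Ancestors of 555e669: {236fd0c, 371ea83, 45c279f, 555e669, 7ea12a6, 8c40740, c488ca4, d0ee93b, d168176, e950f37}.
7ea12a6 is among them, so fast-forward is possible.

Yes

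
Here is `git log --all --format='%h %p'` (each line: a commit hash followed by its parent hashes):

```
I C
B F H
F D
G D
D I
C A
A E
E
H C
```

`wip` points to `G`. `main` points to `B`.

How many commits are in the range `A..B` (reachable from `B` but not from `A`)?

6

Reachable from B: {A, B, C, D, E, F, H, I}.
Reachable from A: {A, E}.
In B's history but not A's: {B, C, D, F, H, I} — 6 commits.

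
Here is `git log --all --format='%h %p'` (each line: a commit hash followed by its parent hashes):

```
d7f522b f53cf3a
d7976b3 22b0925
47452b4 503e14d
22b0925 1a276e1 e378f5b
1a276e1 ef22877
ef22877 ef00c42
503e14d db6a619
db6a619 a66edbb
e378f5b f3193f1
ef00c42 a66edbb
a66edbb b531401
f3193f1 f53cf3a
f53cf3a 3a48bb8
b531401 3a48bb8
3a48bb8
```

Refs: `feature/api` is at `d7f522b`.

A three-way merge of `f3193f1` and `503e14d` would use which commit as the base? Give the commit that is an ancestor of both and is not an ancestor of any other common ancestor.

Ancestors of f3193f1: {3a48bb8, f3193f1, f53cf3a}.
Ancestors of 503e14d: {3a48bb8, 503e14d, a66edbb, b531401, db6a619}.
Common ancestors: {3a48bb8}.
The only common ancestor is 3a48bb8, so it is the merge base.

3a48bb8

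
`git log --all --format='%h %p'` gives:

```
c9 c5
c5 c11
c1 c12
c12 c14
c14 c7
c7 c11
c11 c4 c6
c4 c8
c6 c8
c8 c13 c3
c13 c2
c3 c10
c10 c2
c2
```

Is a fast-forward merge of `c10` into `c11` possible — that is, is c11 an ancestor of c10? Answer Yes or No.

A fast-forward from c11 to c10 is possible iff c11 is an ancestor of c10.
Ancestors of c10: {c10, c2}.
c11 is not among them, so fast-forward is not possible.

No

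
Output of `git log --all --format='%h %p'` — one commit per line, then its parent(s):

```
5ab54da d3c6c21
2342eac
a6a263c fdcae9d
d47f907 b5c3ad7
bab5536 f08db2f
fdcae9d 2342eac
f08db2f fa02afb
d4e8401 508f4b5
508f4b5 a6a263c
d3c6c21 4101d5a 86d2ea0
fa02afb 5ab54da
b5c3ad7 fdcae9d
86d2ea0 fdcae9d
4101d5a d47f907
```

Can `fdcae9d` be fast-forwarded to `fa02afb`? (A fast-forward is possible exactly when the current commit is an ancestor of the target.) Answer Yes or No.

Yes

A fast-forward from fdcae9d to fa02afb is possible iff fdcae9d is an ancestor of fa02afb.
Ancestors of fa02afb: {2342eac, 4101d5a, 5ab54da, 86d2ea0, b5c3ad7, d3c6c21, d47f907, fa02afb, fdcae9d}.
fdcae9d is among them, so fast-forward is possible.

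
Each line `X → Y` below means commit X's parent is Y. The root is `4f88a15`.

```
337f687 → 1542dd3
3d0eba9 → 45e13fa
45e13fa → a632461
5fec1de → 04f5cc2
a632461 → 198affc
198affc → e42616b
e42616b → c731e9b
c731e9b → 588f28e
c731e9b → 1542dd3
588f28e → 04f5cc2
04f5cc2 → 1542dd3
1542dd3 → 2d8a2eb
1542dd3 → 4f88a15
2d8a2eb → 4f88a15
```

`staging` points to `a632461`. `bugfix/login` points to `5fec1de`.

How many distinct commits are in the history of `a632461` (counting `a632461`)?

9

Walking parent pointers from a632461: reachable set = {04f5cc2, 1542dd3, 198affc, 2d8a2eb, 4f88a15, 588f28e, a632461, c731e9b, e42616b}.
That is 9 commits.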